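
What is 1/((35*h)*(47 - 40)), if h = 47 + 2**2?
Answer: 1/12495 ≈ 8.0032e-5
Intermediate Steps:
h = 51 (h = 47 + 4 = 51)
1/((35*h)*(47 - 40)) = 1/((35*51)*(47 - 40)) = 1/(1785*7) = 1/12495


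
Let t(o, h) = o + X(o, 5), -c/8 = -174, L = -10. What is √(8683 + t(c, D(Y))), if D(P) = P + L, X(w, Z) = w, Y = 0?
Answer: √11467 ≈ 107.08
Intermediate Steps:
D(P) = -10 + P (D(P) = P - 10 = -10 + P)
c = 1392 (c = -8*(-174) = 1392)
t(o, h) = 2*o (t(o, h) = o + o = 2*o)
√(8683 + t(c, D(Y))) = √(8683 + 2*1392) = √(8683 + 2784) = √11467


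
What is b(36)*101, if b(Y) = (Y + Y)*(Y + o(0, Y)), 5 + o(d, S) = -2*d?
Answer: 225432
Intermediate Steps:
o(d, S) = -5 - 2*d
b(Y) = 2*Y*(-5 + Y) (b(Y) = (Y + Y)*(Y + (-5 - 2*0)) = (2*Y)*(Y + (-5 + 0)) = (2*Y)*(Y - 5) = (2*Y)*(-5 + Y) = 2*Y*(-5 + Y))
b(36)*101 = (2*36*(-5 + 36))*101 = (2*36*31)*101 = 2232*101 = 225432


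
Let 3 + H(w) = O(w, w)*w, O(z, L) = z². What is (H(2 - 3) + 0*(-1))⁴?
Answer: 256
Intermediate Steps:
H(w) = -3 + w³ (H(w) = -3 + w²*w = -3 + w³)
(H(2 - 3) + 0*(-1))⁴ = ((-3 + (2 - 3)³) + 0*(-1))⁴ = ((-3 + (-1)³) + 0)⁴ = ((-3 - 1) + 0)⁴ = (-4 + 0)⁴ = (-4)⁴ = 256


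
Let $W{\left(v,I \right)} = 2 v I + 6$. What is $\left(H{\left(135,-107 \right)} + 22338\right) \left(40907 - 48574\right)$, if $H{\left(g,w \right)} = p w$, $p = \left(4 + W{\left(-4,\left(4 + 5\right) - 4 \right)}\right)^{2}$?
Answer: $567066654$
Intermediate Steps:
$W{\left(v,I \right)} = 6 + 2 I v$ ($W{\left(v,I \right)} = 2 I v + 6 = 6 + 2 I v$)
$p = 900$ ($p = \left(4 + \left(6 + 2 \left(\left(4 + 5\right) - 4\right) \left(-4\right)\right)\right)^{2} = \left(4 + \left(6 + 2 \left(9 - 4\right) \left(-4\right)\right)\right)^{2} = \left(4 + \left(6 + 2 \cdot 5 \left(-4\right)\right)\right)^{2} = \left(4 + \left(6 - 40\right)\right)^{2} = \left(4 - 34\right)^{2} = \left(-30\right)^{2} = 900$)
$H{\left(g,w \right)} = 900 w$
$\left(H{\left(135,-107 \right)} + 22338\right) \left(40907 - 48574\right) = \left(900 \left(-107\right) + 22338\right) \left(40907 - 48574\right) = \left(-96300 + 22338\right) \left(-7667\right) = \left(-73962\right) \left(-7667\right) = 567066654$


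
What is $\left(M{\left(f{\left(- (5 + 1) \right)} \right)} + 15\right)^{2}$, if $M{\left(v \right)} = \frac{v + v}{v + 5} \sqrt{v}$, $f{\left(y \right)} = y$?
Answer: $-639 + 360 i \sqrt{6} \approx -639.0 + 881.82 i$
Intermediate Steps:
$M{\left(v \right)} = \frac{2 v^{\frac{3}{2}}}{5 + v}$ ($M{\left(v \right)} = \frac{2 v}{5 + v} \sqrt{v} = \frac{2 v^{\frac{3}{2}}}{5 + v}$)
$\left(M{\left(f{\left(- (5 + 1) \right)} \right)} + 15\right)^{2} = \left(\frac{2 \left(- (5 + 1)\right)^{\frac{3}{2}}}{5 - \left(5 + 1\right)} + 15\right)^{2} = \left(\frac{2 \left(\left(-1\right) 6\right)^{\frac{3}{2}}}{5 - 6} + 15\right)^{2} = \left(\frac{2 \left(-6\right)^{\frac{3}{2}}}{5 - 6} + 15\right)^{2} = \left(\frac{2 \left(- 6 i \sqrt{6}\right)}{-1} + 15\right)^{2} = \left(2 \left(- 6 i \sqrt{6}\right) \left(-1\right) + 15\right)^{2} = \left(12 i \sqrt{6} + 15\right)^{2} = \left(15 + 12 i \sqrt{6}\right)^{2}$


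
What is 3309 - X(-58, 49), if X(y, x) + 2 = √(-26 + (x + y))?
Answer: 3311 - I*√35 ≈ 3311.0 - 5.9161*I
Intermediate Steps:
X(y, x) = -2 + √(-26 + x + y) (X(y, x) = -2 + √(-26 + (x + y)) = -2 + √(-26 + x + y))
3309 - X(-58, 49) = 3309 - (-2 + √(-26 + 49 - 58)) = 3309 - (-2 + √(-35)) = 3309 - (-2 + I*√35) = 3309 + (2 - I*√35) = 3311 - I*√35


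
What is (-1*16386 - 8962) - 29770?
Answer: -55118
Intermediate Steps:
(-1*16386 - 8962) - 29770 = (-16386 - 8962) - 29770 = -25348 - 29770 = -55118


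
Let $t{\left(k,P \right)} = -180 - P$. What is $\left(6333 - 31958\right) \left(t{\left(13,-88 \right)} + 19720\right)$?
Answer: $-502967500$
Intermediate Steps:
$\left(6333 - 31958\right) \left(t{\left(13,-88 \right)} + 19720\right) = \left(6333 - 31958\right) \left(\left(-180 - -88\right) + 19720\right) = - 25625 \left(\left(-180 + 88\right) + 19720\right) = - 25625 \left(-92 + 19720\right) = \left(-25625\right) 19628 = -502967500$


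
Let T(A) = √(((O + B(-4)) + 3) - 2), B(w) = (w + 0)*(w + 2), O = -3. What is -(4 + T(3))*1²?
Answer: -4 - √6 ≈ -6.4495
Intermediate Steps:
B(w) = w*(2 + w)
T(A) = √6 (T(A) = √(((-3 - 4*(2 - 4)) + 3) - 2) = √(((-3 - 4*(-2)) + 3) - 2) = √(((-3 + 8) + 3) - 2) = √((5 + 3) - 2) = √(8 - 2) = √6)
-(4 + T(3))*1² = -(4 + √6)*1² = -(4 + √6) = -4 - √6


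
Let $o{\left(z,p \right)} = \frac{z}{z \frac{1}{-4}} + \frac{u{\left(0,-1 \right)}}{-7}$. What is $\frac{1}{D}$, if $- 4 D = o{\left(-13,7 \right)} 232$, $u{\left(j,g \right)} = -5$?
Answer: $\frac{7}{1334} \approx 0.0052474$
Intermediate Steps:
$o{\left(z,p \right)} = - \frac{23}{7}$ ($o{\left(z,p \right)} = \frac{z}{z \frac{1}{-4}} - \frac{5}{-7} = \frac{z}{z \left(- \frac{1}{4}\right)} - - \frac{5}{7} = \frac{z}{\left(- \frac{1}{4}\right) z} + \frac{5}{7} = z \left(- \frac{4}{z}\right) + \frac{5}{7} = -4 + \frac{5}{7} = - \frac{23}{7}$)
$D = \frac{1334}{7}$ ($D = - \frac{\left(- \frac{23}{7}\right) 232}{4} = \left(- \frac{1}{4}\right) \left(- \frac{5336}{7}\right) = \frac{1334}{7} \approx 190.57$)
$\frac{1}{D} = \frac{1}{\frac{1334}{7}} = \frac{7}{1334}$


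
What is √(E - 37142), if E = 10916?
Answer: 3*I*√2914 ≈ 161.94*I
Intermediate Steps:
√(E - 37142) = √(10916 - 37142) = √(-26226) = 3*I*√2914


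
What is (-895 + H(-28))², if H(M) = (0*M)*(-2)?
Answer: 801025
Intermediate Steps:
H(M) = 0 (H(M) = 0*(-2) = 0)
(-895 + H(-28))² = (-895 + 0)² = (-895)² = 801025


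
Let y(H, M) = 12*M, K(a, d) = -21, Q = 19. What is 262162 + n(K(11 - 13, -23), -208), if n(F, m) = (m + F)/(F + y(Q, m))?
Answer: 659861983/2517 ≈ 2.6216e+5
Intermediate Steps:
n(F, m) = (F + m)/(F + 12*m) (n(F, m) = (m + F)/(F + 12*m) = (F + m)/(F + 12*m))
262162 + n(K(11 - 13, -23), -208) = 262162 + (-21 - 208)/(-21 + 12*(-208)) = 262162 - 229/(-21 - 2496) = 262162 - 229/(-2517) = 262162 - 1/2517*(-229) = 262162 + 229/2517 = 659861983/2517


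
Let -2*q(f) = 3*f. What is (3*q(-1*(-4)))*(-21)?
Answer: 378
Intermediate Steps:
q(f) = -3*f/2
(3*q(-1*(-4)))*(-21) = (3*(-(-3)*(-4)/2))*(-21) = (3*(-3/2*4))*(-21) = (3*(-6))*(-21) = -18*(-21) = 378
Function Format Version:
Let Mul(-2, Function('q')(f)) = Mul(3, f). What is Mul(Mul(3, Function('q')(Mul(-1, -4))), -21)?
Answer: 378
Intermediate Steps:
Function('q')(f) = Mul(Rational(-3, 2), f) (Function('q')(f) = Mul(Rational(-1, 2), Mul(3, f)) = Mul(Rational(-3, 2), f))
Mul(Mul(3, Function('q')(Mul(-1, -4))), -21) = Mul(Mul(3, Mul(Rational(-3, 2), Mul(-1, -4))), -21) = Mul(Mul(3, Mul(Rational(-3, 2), 4)), -21) = Mul(Mul(3, -6), -21) = Mul(-18, -21) = 378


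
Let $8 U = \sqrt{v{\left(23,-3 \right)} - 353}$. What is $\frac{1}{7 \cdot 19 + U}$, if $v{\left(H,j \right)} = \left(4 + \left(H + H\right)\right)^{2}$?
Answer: $\frac{448}{59471} - \frac{8 \sqrt{2147}}{1129949} \approx 0.007205$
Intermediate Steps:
$v{\left(H,j \right)} = \left(4 + 2 H\right)^{2}$
$U = \frac{\sqrt{2147}}{8}$ ($U = \frac{\sqrt{4 \left(2 + 23\right)^{2} - 353}}{8} = \frac{\sqrt{4 \cdot 25^{2} - 353}}{8} = \frac{\sqrt{4 \cdot 625 - 353}}{8} = \frac{\sqrt{2500 - 353}}{8} = \frac{\sqrt{2147}}{8} \approx 5.792$)
$\frac{1}{7 \cdot 19 + U} = \frac{1}{7 \cdot 19 + \frac{\sqrt{2147}}{8}} = \frac{1}{133 + \frac{\sqrt{2147}}{8}}$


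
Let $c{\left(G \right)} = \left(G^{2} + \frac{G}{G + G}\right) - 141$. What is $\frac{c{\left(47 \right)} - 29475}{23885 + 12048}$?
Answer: $- \frac{54813}{71866} \approx -0.76271$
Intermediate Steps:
$c{\left(G \right)} = - \frac{281}{2} + G^{2}$ ($c{\left(G \right)} = \left(G^{2} + \frac{G}{2 G}\right) - 141 = \left(G^{2} + \frac{1}{2 G} G\right) - 141 = \left(G^{2} + \frac{1}{2}\right) - 141 = \left(\frac{1}{2} + G^{2}\right) - 141 = - \frac{281}{2} + G^{2}$)
$\frac{c{\left(47 \right)} - 29475}{23885 + 12048} = \frac{\left(- \frac{281}{2} + 47^{2}\right) - 29475}{23885 + 12048} = \frac{\left(- \frac{281}{2} + 2209\right) - 29475}{35933} = \left(\frac{4137}{2} - 29475\right) \frac{1}{35933} = \left(- \frac{54813}{2}\right) \frac{1}{35933} = - \frac{54813}{71866}$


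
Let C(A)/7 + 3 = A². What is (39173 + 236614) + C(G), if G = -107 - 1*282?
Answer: 1335013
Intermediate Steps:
G = -389 (G = -107 - 282 = -389)
C(A) = -21 + 7*A²
(39173 + 236614) + C(G) = (39173 + 236614) + (-21 + 7*(-389)²) = 275787 + (-21 + 7*151321) = 275787 + (-21 + 1059247) = 275787 + 1059226 = 1335013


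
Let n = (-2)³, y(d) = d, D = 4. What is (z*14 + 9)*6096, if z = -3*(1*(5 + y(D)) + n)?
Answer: -201168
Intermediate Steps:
n = -8
z = -3 (z = -3*(1*(5 + 4) - 8) = -3*(1*9 - 8) = -3*(9 - 8) = -3*1 = -3)
(z*14 + 9)*6096 = (-3*14 + 9)*6096 = (-42 + 9)*6096 = -33*6096 = -201168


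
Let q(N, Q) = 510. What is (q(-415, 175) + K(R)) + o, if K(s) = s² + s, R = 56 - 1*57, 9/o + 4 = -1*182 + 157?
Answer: 14781/29 ≈ 509.69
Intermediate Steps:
o = -9/29 (o = 9/(-4 + (-1*182 + 157)) = 9/(-4 + (-182 + 157)) = 9/(-4 - 25) = 9/(-29) = 9*(-1/29) = -9/29 ≈ -0.31034)
R = -1 (R = 56 - 57 = -1)
K(s) = s + s²
(q(-415, 175) + K(R)) + o = (510 - (1 - 1)) - 9/29 = (510 - 1*0) - 9/29 = (510 + 0) - 9/29 = 510 - 9/29 = 14781/29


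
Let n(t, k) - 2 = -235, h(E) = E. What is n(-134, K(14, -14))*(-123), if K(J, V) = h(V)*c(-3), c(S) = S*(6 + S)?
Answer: 28659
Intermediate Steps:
K(J, V) = -9*V (K(J, V) = V*(-3*(6 - 3)) = V*(-3*3) = V*(-9) = -9*V)
n(t, k) = -233 (n(t, k) = 2 - 235 = -233)
n(-134, K(14, -14))*(-123) = -233*(-123) = 28659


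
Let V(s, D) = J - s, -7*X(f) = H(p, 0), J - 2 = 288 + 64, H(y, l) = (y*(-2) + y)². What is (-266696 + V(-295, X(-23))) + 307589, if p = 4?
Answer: 41542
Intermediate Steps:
H(y, l) = y² (H(y, l) = (-2*y + y)² = (-y)² = y²)
J = 354 (J = 2 + (288 + 64) = 2 + 352 = 354)
X(f) = -16/7 (X(f) = -⅐*4² = -⅐*16 = -16/7)
V(s, D) = 354 - s
(-266696 + V(-295, X(-23))) + 307589 = (-266696 + (354 - 1*(-295))) + 307589 = (-266696 + (354 + 295)) + 307589 = (-266696 + 649) + 307589 = -266047 + 307589 = 41542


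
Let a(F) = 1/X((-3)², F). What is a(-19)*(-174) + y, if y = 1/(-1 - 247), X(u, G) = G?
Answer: 43133/4712 ≈ 9.1539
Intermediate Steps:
a(F) = 1/F
y = -1/248 (y = 1/(-248) = -1/248 ≈ -0.0040323)
a(-19)*(-174) + y = -174/(-19) - 1/248 = -1/19*(-174) - 1/248 = 174/19 - 1/248 = 43133/4712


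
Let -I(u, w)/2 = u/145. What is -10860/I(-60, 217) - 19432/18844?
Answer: -17664273/1346 ≈ -13124.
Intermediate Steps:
I(u, w) = -2*u/145
-10860/I(-60, 217) - 19432/18844 = -10860/((-2/145*(-60))) - 19432/18844 = -10860/24/29 - 19432*1/18844 = -10860*29/24 - 694/673 = -26245/2 - 694/673 = -17664273/1346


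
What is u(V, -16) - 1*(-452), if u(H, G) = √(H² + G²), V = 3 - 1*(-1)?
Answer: 452 + 4*√17 ≈ 468.49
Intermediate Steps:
V = 4 (V = 3 + 1 = 4)
u(H, G) = √(G² + H²)
u(V, -16) - 1*(-452) = √((-16)² + 4²) - 1*(-452) = √(256 + 16) + 452 = √272 + 452 = 4*√17 + 452 = 452 + 4*√17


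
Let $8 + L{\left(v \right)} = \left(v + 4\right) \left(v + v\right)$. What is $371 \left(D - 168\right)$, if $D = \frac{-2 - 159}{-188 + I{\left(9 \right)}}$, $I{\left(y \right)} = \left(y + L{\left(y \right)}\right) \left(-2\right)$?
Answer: $- \frac{5850299}{94} \approx -62237.0$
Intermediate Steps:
$L{\left(v \right)} = -8 + 2 v \left(4 + v\right)$ ($L{\left(v \right)} = -8 + \left(v + 4\right) \left(v + v\right) = -8 + \left(4 + v\right) 2 v = -8 + 2 v \left(4 + v\right)$)
$I{\left(y \right)} = 16 - 18 y - 4 y^{2}$ ($I{\left(y \right)} = \left(y + \left(-8 + 2 y^{2} + 8 y\right)\right) \left(-2\right) = \left(-8 + 2 y^{2} + 9 y\right) \left(-2\right) = 16 - 18 y - 4 y^{2}$)
$D = \frac{23}{94}$ ($D = \frac{-2 - 159}{-188 - \left(146 + 324\right)} = - \frac{161}{-188 - 470} = - \frac{161}{-658} = \left(-161\right) \left(- \frac{1}{658}\right) = \frac{23}{94} \approx 0.24468$)
$371 \left(D - 168\right) = 371 \left(\frac{23}{94} - 168\right) = 371 \left(- \frac{15769}{94}\right) = - \frac{5850299}{94}$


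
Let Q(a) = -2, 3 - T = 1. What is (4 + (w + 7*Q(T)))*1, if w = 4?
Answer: -6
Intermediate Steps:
T = 2 (T = 3 - 1*1 = 3 - 1 = 2)
(4 + (w + 7*Q(T)))*1 = (4 + (4 + 7*(-2)))*1 = (4 + (4 - 14))*1 = (4 - 10)*1 = -6*1 = -6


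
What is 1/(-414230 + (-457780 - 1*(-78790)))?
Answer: -1/793220 ≈ -1.2607e-6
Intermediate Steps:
1/(-414230 + (-457780 - 1*(-78790))) = 1/(-414230 + (-457780 + 78790)) = 1/(-414230 - 378990) = 1/(-793220) = -1/793220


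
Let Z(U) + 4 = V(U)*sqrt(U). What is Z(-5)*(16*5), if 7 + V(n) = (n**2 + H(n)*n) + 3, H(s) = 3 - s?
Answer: -320 - 1520*I*sqrt(5) ≈ -320.0 - 3398.8*I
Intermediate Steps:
V(n) = -4 + n**2 + n*(3 - n) (V(n) = -7 + ((n**2 + (3 - n)*n) + 3) = -7 + ((n**2 + n*(3 - n)) + 3) = -7 + (3 + n**2 + n*(3 - n)) = -4 + n**2 + n*(3 - n))
Z(U) = -4 + sqrt(U)*(-4 + 3*U) (Z(U) = -4 + (-4 + 3*U)*sqrt(U) = -4 + sqrt(U)*(-4 + 3*U))
Z(-5)*(16*5) = (-4 - 4*I*sqrt(5) + 3*(-5)**(3/2))*(16*5) = (-4 - 4*I*sqrt(5) + 3*(-5*I*sqrt(5)))*80 = (-4 - 4*I*sqrt(5) - 15*I*sqrt(5))*80 = (-4 - 19*I*sqrt(5))*80 = -320 - 1520*I*sqrt(5)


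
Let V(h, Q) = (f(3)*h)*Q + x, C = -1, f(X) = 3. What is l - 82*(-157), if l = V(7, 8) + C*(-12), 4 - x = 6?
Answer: 13052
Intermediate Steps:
x = -2 (x = 4 - 1*6 = 4 - 6 = -2)
V(h, Q) = -2 + 3*Q*h (V(h, Q) = (3*h)*Q - 2 = 3*Q*h - 2 = -2 + 3*Q*h)
l = 178 (l = (-2 + 3*8*7) - 1*(-12) = (-2 + 168) + 12 = 166 + 12 = 178)
l - 82*(-157) = 178 - 82*(-157) = 178 + 12874 = 13052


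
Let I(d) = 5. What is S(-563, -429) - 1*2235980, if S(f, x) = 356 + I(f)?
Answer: -2235619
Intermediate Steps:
S(f, x) = 361 (S(f, x) = 356 + 5 = 361)
S(-563, -429) - 1*2235980 = 361 - 1*2235980 = 361 - 2235980 = -2235619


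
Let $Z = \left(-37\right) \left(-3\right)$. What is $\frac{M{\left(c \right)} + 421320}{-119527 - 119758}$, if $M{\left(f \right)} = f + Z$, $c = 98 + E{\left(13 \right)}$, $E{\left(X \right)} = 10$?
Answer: $- \frac{421539}{239285} \approx -1.7617$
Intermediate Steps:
$Z = 111$
$c = 108$ ($c = 98 + 10 = 108$)
$M{\left(f \right)} = 111 + f$ ($M{\left(f \right)} = f + 111 = 111 + f$)
$\frac{M{\left(c \right)} + 421320}{-119527 - 119758} = \frac{\left(111 + 108\right) + 421320}{-119527 - 119758} = \frac{219 + 421320}{-239285} = 421539 \left(- \frac{1}{239285}\right) = - \frac{421539}{239285}$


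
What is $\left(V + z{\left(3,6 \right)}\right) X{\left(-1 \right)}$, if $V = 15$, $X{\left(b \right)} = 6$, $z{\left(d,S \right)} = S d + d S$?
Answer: $306$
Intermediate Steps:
$z{\left(d,S \right)} = 2 S d$ ($z{\left(d,S \right)} = S d + S d = 2 S d$)
$\left(V + z{\left(3,6 \right)}\right) X{\left(-1 \right)} = \left(15 + 2 \cdot 6 \cdot 3\right) 6 = \left(15 + 36\right) 6 = 51 \cdot 6 = 306$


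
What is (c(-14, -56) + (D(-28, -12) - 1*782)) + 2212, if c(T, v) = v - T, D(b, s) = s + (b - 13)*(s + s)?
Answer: 2360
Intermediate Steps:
D(b, s) = s + 2*s*(-13 + b) (D(b, s) = s + (-13 + b)*(2*s) = s + 2*s*(-13 + b))
(c(-14, -56) + (D(-28, -12) - 1*782)) + 2212 = ((-56 - 1*(-14)) + (-12*(-25 + 2*(-28)) - 1*782)) + 2212 = ((-56 + 14) + (-12*(-25 - 56) - 782)) + 2212 = (-42 + (-12*(-81) - 782)) + 2212 = (-42 + (972 - 782)) + 2212 = (-42 + 190) + 2212 = 148 + 2212 = 2360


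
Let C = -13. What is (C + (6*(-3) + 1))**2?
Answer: 900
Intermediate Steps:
(C + (6*(-3) + 1))**2 = (-13 + (6*(-3) + 1))**2 = (-13 + (-18 + 1))**2 = (-13 - 17)**2 = (-30)**2 = 900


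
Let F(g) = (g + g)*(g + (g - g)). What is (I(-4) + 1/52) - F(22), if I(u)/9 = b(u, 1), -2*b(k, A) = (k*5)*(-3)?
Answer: -64375/52 ≈ -1238.0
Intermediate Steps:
b(k, A) = 15*k/2 (b(k, A) = -k*5*(-3)/2 = -5*k*(-3)/2 = -(-15)*k/2 = 15*k/2)
I(u) = 135*u/2 (I(u) = 9*(15*u/2) = 135*u/2)
F(g) = 2*g**2 (F(g) = (2*g)*(g + 0) = (2*g)*g = 2*g**2)
(I(-4) + 1/52) - F(22) = ((135/2)*(-4) + 1/52) - 2*22**2 = (-270 + 1/52) - 2*484 = -14039/52 - 1*968 = -14039/52 - 968 = -64375/52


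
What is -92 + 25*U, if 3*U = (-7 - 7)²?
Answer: 4624/3 ≈ 1541.3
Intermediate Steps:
U = 196/3 (U = (-7 - 7)²/3 = (⅓)*(-14)² = (⅓)*196 = 196/3 ≈ 65.333)
-92 + 25*U = -92 + 25*(196/3) = -92 + 4900/3 = 4624/3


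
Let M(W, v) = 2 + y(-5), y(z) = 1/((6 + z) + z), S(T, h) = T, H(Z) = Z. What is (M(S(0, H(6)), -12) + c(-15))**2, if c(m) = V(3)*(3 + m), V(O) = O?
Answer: 18769/16 ≈ 1173.1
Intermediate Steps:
c(m) = 9 + 3*m (c(m) = 3*(3 + m) = 9 + 3*m)
y(z) = 1/(6 + 2*z)
M(W, v) = 7/4 (M(W, v) = 2 + 1/(2*(3 - 5)) = 2 + (1/2)/(-2) = 2 + (1/2)*(-1/2) = 2 - 1/4 = 7/4)
(M(S(0, H(6)), -12) + c(-15))**2 = (7/4 + (9 + 3*(-15)))**2 = (7/4 + (9 - 45))**2 = (7/4 - 36)**2 = (-137/4)**2 = 18769/16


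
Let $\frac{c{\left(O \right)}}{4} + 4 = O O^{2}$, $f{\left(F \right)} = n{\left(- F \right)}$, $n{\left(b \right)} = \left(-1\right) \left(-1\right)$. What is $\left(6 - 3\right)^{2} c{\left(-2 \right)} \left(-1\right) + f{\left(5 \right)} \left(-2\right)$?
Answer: $430$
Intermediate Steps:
$n{\left(b \right)} = 1$
$f{\left(F \right)} = 1$
$c{\left(O \right)} = -16 + 4 O^{3}$ ($c{\left(O \right)} = -16 + 4 O O^{2} = -16 + 4 O^{3}$)
$\left(6 - 3\right)^{2} c{\left(-2 \right)} \left(-1\right) + f{\left(5 \right)} \left(-2\right) = \left(6 - 3\right)^{2} \left(-16 + 4 \left(-2\right)^{3}\right) \left(-1\right) + 1 \left(-2\right) = 3^{2} \left(-16 + 4 \left(-8\right)\right) \left(-1\right) - 2 = 9 \left(-16 - 32\right) \left(-1\right) - 2 = 9 \left(-48\right) \left(-1\right) - 2 = \left(-432\right) \left(-1\right) - 2 = 432 - 2 = 430$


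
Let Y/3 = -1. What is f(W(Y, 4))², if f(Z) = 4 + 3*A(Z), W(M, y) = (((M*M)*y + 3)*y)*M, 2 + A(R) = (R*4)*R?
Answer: 6907887297796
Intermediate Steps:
Y = -3 (Y = 3*(-1) = -3)
A(R) = -2 + 4*R² (A(R) = -2 + (R*4)*R = -2 + (4*R)*R = -2 + 4*R²)
W(M, y) = M*y*(3 + y*M²) (W(M, y) = ((M²*y + 3)*y)*M = ((y*M² + 3)*y)*M = ((3 + y*M²)*y)*M = (y*(3 + y*M²))*M = M*y*(3 + y*M²))
f(Z) = -2 + 12*Z² (f(Z) = 4 + 3*(-2 + 4*Z²) = 4 + (-6 + 12*Z²) = -2 + 12*Z²)
f(W(Y, 4))² = (-2 + 12*(-3*4*(3 + 4*(-3)²))²)² = (-2 + 12*(-3*4*(3 + 4*9))²)² = (-2 + 12*(-3*4*(3 + 36))²)² = (-2 + 12*(-3*4*39)²)² = (-2 + 12*(-468)²)² = (-2 + 12*219024)² = (-2 + 2628288)² = 2628286² = 6907887297796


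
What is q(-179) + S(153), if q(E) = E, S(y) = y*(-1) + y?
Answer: -179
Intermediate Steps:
S(y) = 0 (S(y) = -y + y = 0)
q(-179) + S(153) = -179 + 0 = -179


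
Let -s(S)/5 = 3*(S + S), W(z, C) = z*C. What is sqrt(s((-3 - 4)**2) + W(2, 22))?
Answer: I*sqrt(1426) ≈ 37.762*I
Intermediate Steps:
W(z, C) = C*z
s(S) = -30*S (s(S) = -15*(S + S) = -15*2*S = -30*S)
sqrt(s((-3 - 4)**2) + W(2, 22)) = sqrt(-30*(-3 - 4)**2 + 22*2) = sqrt(-30*(-7)**2 + 44) = sqrt(-30*49 + 44) = sqrt(-1470 + 44) = sqrt(-1426) = I*sqrt(1426)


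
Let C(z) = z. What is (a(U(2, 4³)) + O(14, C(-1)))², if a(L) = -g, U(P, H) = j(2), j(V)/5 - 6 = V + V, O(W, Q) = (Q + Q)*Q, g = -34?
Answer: 1296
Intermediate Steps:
O(W, Q) = 2*Q² (O(W, Q) = (2*Q)*Q = 2*Q²)
j(V) = 30 + 10*V (j(V) = 30 + 5*(V + V) = 30 + 5*(2*V) = 30 + 10*V)
U(P, H) = 50 (U(P, H) = 30 + 10*2 = 30 + 20 = 50)
a(L) = 34 (a(L) = -1*(-34) = 34)
(a(U(2, 4³)) + O(14, C(-1)))² = (34 + 2*(-1)²)² = (34 + 2*1)² = (34 + 2)² = 36² = 1296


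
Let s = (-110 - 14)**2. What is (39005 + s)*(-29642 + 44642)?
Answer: 815715000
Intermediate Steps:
s = 15376 (s = (-124)**2 = 15376)
(39005 + s)*(-29642 + 44642) = (39005 + 15376)*(-29642 + 44642) = 54381*15000 = 815715000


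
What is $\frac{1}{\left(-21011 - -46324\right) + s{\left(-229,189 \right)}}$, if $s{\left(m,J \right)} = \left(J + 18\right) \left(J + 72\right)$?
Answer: $\frac{1}{79340} \approx 1.2604 \cdot 10^{-5}$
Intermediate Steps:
$s{\left(m,J \right)} = \left(18 + J\right) \left(72 + J\right)$
$\frac{1}{\left(-21011 - -46324\right) + s{\left(-229,189 \right)}} = \frac{1}{\left(-21011 - -46324\right) + \left(1296 + 189^{2} + 90 \cdot 189\right)} = \frac{1}{\left(-21011 + 46324\right) + \left(1296 + 35721 + 17010\right)} = \frac{1}{25313 + 54027} = \frac{1}{79340}$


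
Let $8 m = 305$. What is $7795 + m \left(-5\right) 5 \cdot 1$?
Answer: $\frac{54735}{8} \approx 6841.9$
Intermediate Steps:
$m = \frac{305}{8}$ ($m = \frac{1}{8} \cdot 305 = \frac{305}{8} \approx 38.125$)
$7795 + m \left(-5\right) 5 \cdot 1 = 7795 + \frac{305 \left(-5\right) 5 \cdot 1}{8} = 7795 + \frac{305 \left(\left(-25\right) 1\right)}{8} = 7795 + \frac{305}{8} \left(-25\right) = 7795 - \frac{7625}{8} = \frac{54735}{8}$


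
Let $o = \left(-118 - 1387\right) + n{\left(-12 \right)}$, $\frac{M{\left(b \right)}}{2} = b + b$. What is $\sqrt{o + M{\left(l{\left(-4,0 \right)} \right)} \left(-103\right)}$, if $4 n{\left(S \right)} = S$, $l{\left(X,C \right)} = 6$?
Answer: $2 i \sqrt{995} \approx 63.087 i$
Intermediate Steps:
$n{\left(S \right)} = \frac{S}{4}$
$M{\left(b \right)} = 4 b$ ($M{\left(b \right)} = 2 \left(b + b\right) = 2 \cdot 2 b = 4 b$)
$o = -1508$ ($o = \left(-118 - 1387\right) + \frac{1}{4} \left(-12\right) = -1505 - 3 = -1508$)
$\sqrt{o + M{\left(l{\left(-4,0 \right)} \right)} \left(-103\right)} = \sqrt{-1508 + 4 \cdot 6 \left(-103\right)} = \sqrt{-1508 + 24 \left(-103\right)} = \sqrt{-1508 - 2472} = \sqrt{-3980} = 2 i \sqrt{995}$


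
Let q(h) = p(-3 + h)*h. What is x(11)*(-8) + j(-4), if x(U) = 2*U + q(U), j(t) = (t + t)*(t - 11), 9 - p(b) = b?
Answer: -144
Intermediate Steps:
p(b) = 9 - b
j(t) = 2*t*(-11 + t) (j(t) = (2*t)*(-11 + t) = 2*t*(-11 + t))
q(h) = h*(12 - h) (q(h) = (9 - (-3 + h))*h = (9 + (3 - h))*h = (12 - h)*h = h*(12 - h))
x(U) = 2*U + U*(12 - U)
x(11)*(-8) + j(-4) = (11*(14 - 1*11))*(-8) + 2*(-4)*(-11 - 4) = (11*(14 - 11))*(-8) + 2*(-4)*(-15) = (11*3)*(-8) + 120 = 33*(-8) + 120 = -264 + 120 = -144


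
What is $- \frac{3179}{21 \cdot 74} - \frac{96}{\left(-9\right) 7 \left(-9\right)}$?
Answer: $- \frac{30979}{13986} \approx -2.215$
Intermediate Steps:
$- \frac{3179}{21 \cdot 74} - \frac{96}{\left(-9\right) 7 \left(-9\right)} = - \frac{3179}{1554} - \frac{96}{\left(-63\right) \left(-9\right)} = \left(-3179\right) \frac{1}{1554} - \frac{96}{567} = - \frac{3179}{1554} - \frac{32}{189} = - \frac{30979}{13986}$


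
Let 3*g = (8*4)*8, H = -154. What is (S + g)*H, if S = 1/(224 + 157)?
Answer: -5007002/381 ≈ -13142.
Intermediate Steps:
g = 256/3 (g = ((8*4)*8)/3 = (32*8)/3 = (⅓)*256 = 256/3 ≈ 85.333)
S = 1/381 ≈ 0.0026247
(S + g)*H = (1/381 + 256/3)*(-154) = (32513/381)*(-154) = -5007002/381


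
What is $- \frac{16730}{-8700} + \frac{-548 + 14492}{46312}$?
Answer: $\frac{1600201}{719490} \approx 2.2241$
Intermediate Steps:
$- \frac{16730}{-8700} + \frac{-548 + 14492}{46312} = \left(-16730\right) \left(- \frac{1}{8700}\right) + 13944 \cdot \frac{1}{46312} = \frac{1673}{870} + \frac{249}{827} = \frac{1600201}{719490}$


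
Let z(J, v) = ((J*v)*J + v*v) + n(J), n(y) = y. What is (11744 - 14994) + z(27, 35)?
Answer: 23517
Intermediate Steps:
z(J, v) = J + v**2 + v*J**2 (z(J, v) = ((J*v)*J + v*v) + J = (v*J**2 + v**2) + J = (v**2 + v*J**2) + J = J + v**2 + v*J**2)
(11744 - 14994) + z(27, 35) = (11744 - 14994) + (27 + 35**2 + 35*27**2) = -3250 + (27 + 1225 + 35*729) = -3250 + (27 + 1225 + 25515) = -3250 + 26767 = 23517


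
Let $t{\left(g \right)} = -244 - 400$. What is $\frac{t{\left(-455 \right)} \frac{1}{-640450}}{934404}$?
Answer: $\frac{161}{149609760450} \approx 1.0761 \cdot 10^{-9}$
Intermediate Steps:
$t{\left(g \right)} = -644$ ($t{\left(g \right)} = -244 - 400 = -644$)
$\frac{t{\left(-455 \right)} \frac{1}{-640450}}{934404} = \frac{\left(-644\right) \frac{1}{-640450}}{934404} = \left(-644\right) \left(- \frac{1}{640450}\right) \frac{1}{934404} = \frac{322}{320225} \cdot \frac{1}{934404} = \frac{161}{149609760450}$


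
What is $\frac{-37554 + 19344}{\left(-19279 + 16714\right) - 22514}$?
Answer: $\frac{18210}{25079} \approx 0.72611$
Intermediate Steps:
$\frac{-37554 + 19344}{\left(-19279 + 16714\right) - 22514} = - \frac{18210}{-2565 - 22514} = - \frac{18210}{-25079} = \left(-18210\right) \left(- \frac{1}{25079}\right) = \frac{18210}{25079}$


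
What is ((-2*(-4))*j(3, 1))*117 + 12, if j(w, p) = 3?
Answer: 2820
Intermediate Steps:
((-2*(-4))*j(3, 1))*117 + 12 = (-2*(-4)*3)*117 + 12 = (8*3)*117 + 12 = 24*117 + 12 = 2808 + 12 = 2820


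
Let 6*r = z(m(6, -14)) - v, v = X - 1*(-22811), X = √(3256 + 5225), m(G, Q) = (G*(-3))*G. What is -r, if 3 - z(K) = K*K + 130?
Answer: 5767 + √8481/6 ≈ 5782.4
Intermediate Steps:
m(G, Q) = -3*G² (m(G, Q) = (-3*G)*G = -3*G²)
X = √8481 ≈ 92.092
z(K) = -127 - K² (z(K) = 3 - (K*K + 130) = 3 - (K² + 130) = 3 - (130 + K²) = 3 + (-130 - K²) = -127 - K²)
v = 22811 + √8481 (v = √8481 - 1*(-22811) = √8481 + 22811 = 22811 + √8481 ≈ 22903.)
r = -5767 - √8481/6 (r = ((-127 - (-3*6²)²) - (22811 + √8481))/6 = ((-127 - (-3*36)²) + (-22811 - √8481))/6 = ((-127 - 1*(-108)²) + (-22811 - √8481))/6 = ((-127 - 1*11664) + (-22811 - √8481))/6 = ((-127 - 11664) + (-22811 - √8481))/6 = (-11791 + (-22811 - √8481))/6 = (-34602 - √8481)/6 = -5767 - √8481/6 ≈ -5782.4)
-r = -(-5767 - √8481/6) = 5767 + √8481/6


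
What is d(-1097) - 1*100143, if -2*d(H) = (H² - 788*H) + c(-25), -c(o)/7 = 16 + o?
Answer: -1134097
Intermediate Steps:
c(o) = -112 - 7*o (c(o) = -7*(16 + o) = -112 - 7*o)
d(H) = -63/2 + 394*H - H²/2 (d(H) = -((H² - 788*H) + (-112 - 7*(-25)))/2 = -((H² - 788*H) + (-112 + 175))/2 = -((H² - 788*H) + 63)/2 = -(63 + H² - 788*H)/2 = -63/2 + 394*H - H²/2)
d(-1097) - 1*100143 = (-63/2 + 394*(-1097) - ½*(-1097)²) - 1*100143 = (-63/2 - 432218 - ½*1203409) - 100143 = (-63/2 - 432218 - 1203409/2) - 100143 = -1033954 - 100143 = -1134097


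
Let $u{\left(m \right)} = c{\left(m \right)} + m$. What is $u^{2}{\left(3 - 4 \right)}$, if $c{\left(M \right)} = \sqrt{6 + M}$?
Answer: $\left(1 - \sqrt{5}\right)^{2} \approx 1.5279$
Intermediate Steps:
$u{\left(m \right)} = m + \sqrt{6 + m}$ ($u{\left(m \right)} = \sqrt{6 + m} + m = m + \sqrt{6 + m}$)
$u^{2}{\left(3 - 4 \right)} = \left(\left(3 - 4\right) + \sqrt{6 + \left(3 - 4\right)}\right)^{2} = \left(-1 + \sqrt{6 - 1}\right)^{2} = \left(-1 + \sqrt{5}\right)^{2}$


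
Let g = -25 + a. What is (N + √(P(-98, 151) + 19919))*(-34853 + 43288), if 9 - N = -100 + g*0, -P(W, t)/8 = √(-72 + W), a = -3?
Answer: 919415 + 8435*√(19919 - 8*I*√170) ≈ 2.1099e+6 - 3117.0*I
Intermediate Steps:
P(W, t) = -8*√(-72 + W)
g = -28 (g = -25 - 3 = -28)
N = 109 (N = 9 - (-100 - 28*0) = 9 - (-100 + 0) = 9 - 1*(-100) = 9 + 100 = 109)
(N + √(P(-98, 151) + 19919))*(-34853 + 43288) = (109 + √(-8*√(-72 - 98) + 19919))*(-34853 + 43288) = (109 + √(-8*I*√170 + 19919))*8435 = (109 + √(19919 - 8*I*√170))*8435 = 919415 + 8435*√(19919 - 8*I*√170)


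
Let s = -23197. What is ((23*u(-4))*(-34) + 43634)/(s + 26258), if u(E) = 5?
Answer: 39724/3061 ≈ 12.977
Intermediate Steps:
((23*u(-4))*(-34) + 43634)/(s + 26258) = ((23*5)*(-34) + 43634)/(-23197 + 26258) = (115*(-34) + 43634)/3061 = (-3910 + 43634)*(1/3061) = 39724*(1/3061) = 39724/3061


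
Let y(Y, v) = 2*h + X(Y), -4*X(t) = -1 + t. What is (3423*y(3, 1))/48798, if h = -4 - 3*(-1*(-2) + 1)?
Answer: -60473/32532 ≈ -1.8589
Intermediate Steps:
X(t) = ¼ - t/4 (X(t) = -(-1 + t)/4 = ¼ - t/4)
h = -13 (h = -4 - 3*(2 + 1) = -4 - 3*3 = -4 - 9 = -13)
y(Y, v) = -103/4 - Y/4 (y(Y, v) = 2*(-13) + (¼ - Y/4) = -26 + (¼ - Y/4) = -103/4 - Y/4)
(3423*y(3, 1))/48798 = (3423*(-103/4 - ¼*3))/48798 = (3423*(-103/4 - ¾))*(1/48798) = (3423*(-53/2))*(1/48798) = -181419/2*1/48798 = -60473/32532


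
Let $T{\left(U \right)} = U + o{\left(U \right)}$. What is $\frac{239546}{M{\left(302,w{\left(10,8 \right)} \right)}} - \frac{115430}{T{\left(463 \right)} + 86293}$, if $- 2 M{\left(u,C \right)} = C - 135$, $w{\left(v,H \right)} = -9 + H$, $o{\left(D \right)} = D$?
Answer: $\frac{10442556667}{2965446} \approx 3521.4$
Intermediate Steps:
$T{\left(U \right)} = 2 U$ ($T{\left(U \right)} = U + U = 2 U$)
$M{\left(u,C \right)} = \frac{135}{2} - \frac{C}{2}$ ($M{\left(u,C \right)} = - \frac{C - 135}{2} = - \frac{-135 + C}{2} = \frac{135}{2} - \frac{C}{2}$)
$\frac{239546}{M{\left(302,w{\left(10,8 \right)} \right)}} - \frac{115430}{T{\left(463 \right)} + 86293} = \frac{239546}{\frac{135}{2} - \frac{-9 + 8}{2}} - \frac{115430}{2 \cdot 463 + 86293} = \frac{239546}{\frac{135}{2} - - \frac{1}{2}} - \frac{115430}{926 + 86293} = \frac{239546}{\frac{135}{2} + \frac{1}{2}} - \frac{115430}{87219} = \frac{239546}{68} - \frac{115430}{87219} = 239546 \cdot \frac{1}{68} - \frac{115430}{87219} = \frac{119773}{34} - \frac{115430}{87219} = \frac{10442556667}{2965446}$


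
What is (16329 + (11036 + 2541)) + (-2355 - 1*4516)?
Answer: 23035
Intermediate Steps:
(16329 + (11036 + 2541)) + (-2355 - 1*4516) = (16329 + 13577) + (-2355 - 4516) = 29906 - 6871 = 23035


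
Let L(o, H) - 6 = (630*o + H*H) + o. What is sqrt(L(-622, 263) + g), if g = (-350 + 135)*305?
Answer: I*sqrt(388882) ≈ 623.6*I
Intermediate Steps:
g = -65575 (g = -215*305 = -65575)
L(o, H) = 6 + H**2 + 631*o (L(o, H) = 6 + ((630*o + H*H) + o) = 6 + ((630*o + H**2) + o) = 6 + ((H**2 + 630*o) + o) = 6 + (H**2 + 631*o) = 6 + H**2 + 631*o)
sqrt(L(-622, 263) + g) = sqrt((6 + 263**2 + 631*(-622)) - 65575) = sqrt((6 + 69169 - 392482) - 65575) = sqrt(-323307 - 65575) = sqrt(-388882) = I*sqrt(388882)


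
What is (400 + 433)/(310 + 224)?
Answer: 833/534 ≈ 1.5599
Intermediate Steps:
(400 + 433)/(310 + 224) = 833/534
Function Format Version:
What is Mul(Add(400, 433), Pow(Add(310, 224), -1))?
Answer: Rational(833, 534) ≈ 1.5599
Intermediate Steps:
Mul(Add(400, 433), Pow(Add(310, 224), -1)) = Mul(833, Pow(534, -1)) = Mul(833, Rational(1, 534)) = Rational(833, 534)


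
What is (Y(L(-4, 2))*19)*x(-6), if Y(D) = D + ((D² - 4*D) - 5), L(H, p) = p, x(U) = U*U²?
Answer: 28728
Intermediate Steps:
x(U) = U³
Y(D) = -5 + D² - 3*D (Y(D) = D + (-5 + D² - 4*D) = -5 + D² - 3*D)
(Y(L(-4, 2))*19)*x(-6) = ((-5 + 2² - 3*2)*19)*(-6)³ = ((-5 + 4 - 6)*19)*(-216) = -7*19*(-216) = -133*(-216) = 28728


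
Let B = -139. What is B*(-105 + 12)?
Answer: 12927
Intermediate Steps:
B*(-105 + 12) = -139*(-105 + 12) = -139*(-93) = 12927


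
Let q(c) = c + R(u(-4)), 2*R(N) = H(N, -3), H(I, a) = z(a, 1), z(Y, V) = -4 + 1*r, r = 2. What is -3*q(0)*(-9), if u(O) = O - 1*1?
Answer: -27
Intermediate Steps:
u(O) = -1 + O (u(O) = O - 1 = -1 + O)
z(Y, V) = -2 (z(Y, V) = -4 + 1*2 = -4 + 2 = -2)
H(I, a) = -2
R(N) = -1 (R(N) = (½)*(-2) = -1)
q(c) = -1 + c (q(c) = c - 1 = -1 + c)
-3*q(0)*(-9) = -3*(-1 + 0)*(-9) = -3*(-1)*(-9) = 3*(-9) = -27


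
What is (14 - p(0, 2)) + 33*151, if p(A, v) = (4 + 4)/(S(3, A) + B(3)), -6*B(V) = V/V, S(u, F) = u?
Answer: 84901/17 ≈ 4994.2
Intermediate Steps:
B(V) = -1/6 (B(V) = -V/(6*V) = -1/6*1 = -1/6)
p(A, v) = 48/17 (p(A, v) = (4 + 4)/(3 - 1/6) = 8/(17/6) = 8*(6/17) = 48/17)
(14 - p(0, 2)) + 33*151 = (14 - 1*48/17) + 33*151 = (14 - 48/17) + 4983 = 190/17 + 4983 = 84901/17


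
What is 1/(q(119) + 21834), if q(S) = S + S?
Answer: 1/22072 ≈ 4.5306e-5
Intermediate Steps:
q(S) = 2*S
1/(q(119) + 21834) = 1/(2*119 + 21834) = 1/(238 + 21834) = 1/22072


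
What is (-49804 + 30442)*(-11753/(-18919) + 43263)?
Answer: -15847883160900/18919 ≈ -8.3767e+8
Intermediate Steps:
(-49804 + 30442)*(-11753/(-18919) + 43263) = -19362*(-11753*(-1/18919) + 43263) = -19362*(11753/18919 + 43263) = -19362*818504450/18919 = -15847883160900/18919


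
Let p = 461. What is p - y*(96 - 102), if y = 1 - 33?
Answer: 269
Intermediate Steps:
y = -32
p - y*(96 - 102) = 461 - (-32)*(96 - 102) = 461 - (-32)*(-6) = 461 - 1*192 = 461 - 192 = 269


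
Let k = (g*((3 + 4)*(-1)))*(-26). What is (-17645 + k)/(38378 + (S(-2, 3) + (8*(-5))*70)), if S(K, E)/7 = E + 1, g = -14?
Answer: -20193/35606 ≈ -0.56712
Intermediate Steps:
S(K, E) = 7 + 7*E (S(K, E) = 7*(E + 1) = 7*(1 + E) = 7 + 7*E)
k = -2548 (k = -14*(3 + 4)*(-1)*(-26) = -98*(-1)*(-26) = -14*(-7)*(-26) = 98*(-26) = -2548)
(-17645 + k)/(38378 + (S(-2, 3) + (8*(-5))*70)) = (-17645 - 2548)/(38378 + ((7 + 7*3) + (8*(-5))*70)) = -20193/(38378 + ((7 + 21) - 40*70)) = -20193/(38378 + (28 - 2800)) = -20193/(38378 - 2772) = -20193/35606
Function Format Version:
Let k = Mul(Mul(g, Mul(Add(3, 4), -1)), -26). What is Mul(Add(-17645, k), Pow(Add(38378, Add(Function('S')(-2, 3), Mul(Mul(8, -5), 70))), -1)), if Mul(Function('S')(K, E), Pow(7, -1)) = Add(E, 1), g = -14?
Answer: Rational(-20193, 35606) ≈ -0.56712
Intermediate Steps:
Function('S')(K, E) = Add(7, Mul(7, E)) (Function('S')(K, E) = Mul(7, Add(E, 1)) = Mul(7, Add(1, E)) = Add(7, Mul(7, E)))
k = -2548 (k = Mul(Mul(-14, Mul(Add(3, 4), -1)), -26) = Mul(Mul(-14, Mul(7, -1)), -26) = Mul(Mul(-14, -7), -26) = Mul(98, -26) = -2548)
Mul(Add(-17645, k), Pow(Add(38378, Add(Function('S')(-2, 3), Mul(Mul(8, -5), 70))), -1)) = Mul(Add(-17645, -2548), Pow(Add(38378, Add(Add(7, Mul(7, 3)), Mul(Mul(8, -5), 70))), -1)) = Mul(-20193, Pow(Add(38378, Add(Add(7, 21), Mul(-40, 70))), -1)) = Mul(-20193, Pow(Add(38378, Add(28, -2800)), -1)) = Mul(-20193, Pow(Add(38378, -2772), -1)) = Mul(-20193, Pow(35606, -1)) = Mul(-20193, Rational(1, 35606)) = Rational(-20193, 35606)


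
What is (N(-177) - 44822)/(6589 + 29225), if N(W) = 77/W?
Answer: -7933571/6339078 ≈ -1.2515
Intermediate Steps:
(N(-177) - 44822)/(6589 + 29225) = (77/(-177) - 44822)/(6589 + 29225) = (77*(-1/177) - 44822)/35814 = (-77/177 - 44822)*(1/35814) = -7933571/177*1/35814 = -7933571/6339078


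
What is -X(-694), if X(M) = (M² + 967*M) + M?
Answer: 190156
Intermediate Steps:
X(M) = M² + 968*M
-X(-694) = -(-694)*(968 - 694) = -(-694)*274 = -1*(-190156) = 190156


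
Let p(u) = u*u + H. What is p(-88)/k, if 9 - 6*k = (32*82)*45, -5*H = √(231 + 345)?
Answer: -77392/196785 ≈ -0.39328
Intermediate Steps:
H = -24/5 (H = -√(231 + 345)/5 = -√576/5 = -⅕*24 = -24/5 ≈ -4.8000)
p(u) = -24/5 + u² (p(u) = u*u - 24/5 = u² - 24/5 = -24/5 + u²)
k = -39357/2 (k = 3/2 - 32*82*45/6 = 3/2 - 1312*45/3 = 3/2 - ⅙*118080 = 3/2 - 19680 = -39357/2 ≈ -19679.)
p(-88)/k = (-24/5 + (-88)²)/(-39357/2) = (-24/5 + 7744)*(-2/39357) = (38696/5)*(-2/39357) = -77392/196785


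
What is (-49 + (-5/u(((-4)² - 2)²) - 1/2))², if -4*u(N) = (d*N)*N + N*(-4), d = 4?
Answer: 143169154129/58430736 ≈ 2450.2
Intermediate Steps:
u(N) = N - N² (u(N) = -((4*N)*N + N*(-4))/4 = -(4*N² - 4*N)/4 = -(-4*N + 4*N²)/4 = N - N²)
(-49 + (-5/u(((-4)² - 2)²) - 1/2))² = (-49 + (-5*1/((1 - ((-4)² - 2)²)*((-4)² - 2)²) - 1/2))² = (-49 + (-5*1/((1 - (16 - 2)²)*(16 - 2)²) - 1*½))² = (-49 + (-5*1/(196*(1 - 1*14²)) - ½))² = (-49 + (-5*1/(196*(1 - 1*196)) - ½))² = (-49 + (-5*1/(196*(1 - 196)) - ½))² = (-49 + (-5/(196*(-195)) - ½))² = (-49 + (-5/(-38220) - ½))² = (-49 + (-5*(-1/38220) - ½))² = (-49 + (1/7644 - ½))² = (-49 - 3821/7644)² = (-378377/7644)² = 143169154129/58430736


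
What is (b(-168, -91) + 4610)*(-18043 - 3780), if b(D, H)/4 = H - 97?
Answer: -84193134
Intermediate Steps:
b(D, H) = -388 + 4*H (b(D, H) = 4*(H - 97) = 4*(-97 + H) = -388 + 4*H)
(b(-168, -91) + 4610)*(-18043 - 3780) = ((-388 + 4*(-91)) + 4610)*(-18043 - 3780) = ((-388 - 364) + 4610)*(-21823) = (-752 + 4610)*(-21823) = 3858*(-21823) = -84193134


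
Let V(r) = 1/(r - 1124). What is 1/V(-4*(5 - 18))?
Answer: -1072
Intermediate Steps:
V(r) = 1/(-1124 + r)
1/V(-4*(5 - 18)) = 1/(1/(-1124 - 4*(5 - 18))) = 1/(1/(-1124 - 4*(-13))) = 1/(1/(-1124 + 52)) = 1/(1/(-1072)) = 1/(-1/1072) = -1072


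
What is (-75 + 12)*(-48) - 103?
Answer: 2921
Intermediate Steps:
(-75 + 12)*(-48) - 103 = -63*(-48) - 103 = 3024 - 103 = 2921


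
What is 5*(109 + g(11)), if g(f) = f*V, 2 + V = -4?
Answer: 215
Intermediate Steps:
V = -6 (V = -2 - 4 = -6)
g(f) = -6*f (g(f) = f*(-6) = -6*f)
5*(109 + g(11)) = 5*(109 - 6*11) = 5*(109 - 66) = 5*43 = 215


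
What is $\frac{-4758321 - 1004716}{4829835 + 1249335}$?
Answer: $- \frac{5763037}{6079170} \approx -0.948$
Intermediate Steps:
$\frac{-4758321 - 1004716}{4829835 + 1249335} = - \frac{5763037}{6079170}$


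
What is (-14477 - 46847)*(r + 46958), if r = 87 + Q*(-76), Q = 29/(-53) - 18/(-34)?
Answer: -2599448379564/901 ≈ -2.8851e+9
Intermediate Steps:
Q = -16/901 (Q = 29*(-1/53) - 18*(-1/34) = -29/53 + 9/17 = -16/901 ≈ -0.017758)
r = 79603/901 (r = 87 - 16/901*(-76) = 87 + 1216/901 = 79603/901 ≈ 88.350)
(-14477 - 46847)*(r + 46958) = (-14477 - 46847)*(79603/901 + 46958) = -61324*42388761/901 = -2599448379564/901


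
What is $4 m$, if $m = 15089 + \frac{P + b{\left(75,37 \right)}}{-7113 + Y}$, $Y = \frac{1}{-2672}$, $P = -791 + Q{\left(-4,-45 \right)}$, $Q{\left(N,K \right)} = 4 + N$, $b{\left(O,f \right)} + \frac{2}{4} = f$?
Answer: $\frac{1147130397668}{19005937} \approx 60356.0$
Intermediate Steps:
$b{\left(O,f \right)} = - \frac{1}{2} + f$
$P = -791$ ($P = -791 + \left(4 - 4\right) = -791 + 0 = -791$)
$Y = - \frac{1}{2672} \approx -0.00037425$
$m = \frac{286782599417}{19005937}$ ($m = 15089 + \frac{-791 + \left(- \frac{1}{2} + 37\right)}{-7113 - \frac{1}{2672}} = 15089 + \frac{-791 + \frac{73}{2}}{- \frac{19005937}{2672}} = 15089 - - \frac{2016024}{19005937} = 15089 + \frac{2016024}{19005937} = \frac{286782599417}{19005937} \approx 15089.0$)
$4 m = 4 \cdot \frac{286782599417}{19005937} = \frac{1147130397668}{19005937}$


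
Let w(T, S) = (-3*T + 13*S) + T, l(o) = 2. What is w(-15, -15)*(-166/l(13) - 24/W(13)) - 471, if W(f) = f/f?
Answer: 17184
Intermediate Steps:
w(T, S) = -2*T + 13*S
W(f) = 1
w(-15, -15)*(-166/l(13) - 24/W(13)) - 471 = (-2*(-15) + 13*(-15))*(-166/2 - 24/1) - 471 = (30 - 195)*(-166*½ - 24*1) - 471 = -165*(-83 - 24) - 471 = -165*(-107) - 471 = 17655 - 471 = 17184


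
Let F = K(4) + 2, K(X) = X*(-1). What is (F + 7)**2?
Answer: 25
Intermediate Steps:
K(X) = -X
F = -2 (F = -1*4 + 2 = -4 + 2 = -2)
(F + 7)**2 = (-2 + 7)**2 = 5**2 = 25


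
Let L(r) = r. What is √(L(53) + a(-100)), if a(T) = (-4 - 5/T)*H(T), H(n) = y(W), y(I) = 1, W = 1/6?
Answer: 3*√545/10 ≈ 7.0036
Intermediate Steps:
W = ⅙ ≈ 0.16667
H(n) = 1
a(T) = -4 - 5/T (a(T) = (-4 - 5/T)*1 = -4 - 5/T)
√(L(53) + a(-100)) = √(53 + (-4 - 5/(-100))) = √(53 + (-4 - 5*(-1/100))) = √(53 + (-4 + 1/20)) = √(53 - 79/20) = √(981/20) = 3*√545/10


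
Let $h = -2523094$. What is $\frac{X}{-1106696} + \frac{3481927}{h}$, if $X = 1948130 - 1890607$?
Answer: $- \frac{1999285309677}{1396149018712} \approx -1.432$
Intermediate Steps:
$X = 57523$ ($X = 1948130 - 1890607 = 57523$)
$\frac{X}{-1106696} + \frac{3481927}{h} = \frac{57523}{-1106696} + \frac{3481927}{-2523094} = 57523 \left(- \frac{1}{1106696}\right) + 3481927 \left(- \frac{1}{2523094}\right) = - \frac{57523}{1106696} - \frac{3481927}{2523094} = - \frac{1999285309677}{1396149018712}$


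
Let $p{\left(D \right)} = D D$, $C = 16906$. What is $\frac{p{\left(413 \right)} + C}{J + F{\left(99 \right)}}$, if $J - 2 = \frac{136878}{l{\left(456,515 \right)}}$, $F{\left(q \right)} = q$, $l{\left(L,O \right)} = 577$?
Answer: $\frac{21634615}{39031} \approx 554.29$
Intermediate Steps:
$p{\left(D \right)} = D^{2}$
$J = \frac{138032}{577}$ ($J = 2 + \frac{136878}{577} = \frac{138032}{577} \approx 239.22$)
$\frac{p{\left(413 \right)} + C}{J + F{\left(99 \right)}} = \frac{413^{2} + 16906}{\frac{138032}{577} + 99} = \frac{170569 + 16906}{\frac{195155}{577}} = 187475 \cdot \frac{577}{195155} = \frac{21634615}{39031}$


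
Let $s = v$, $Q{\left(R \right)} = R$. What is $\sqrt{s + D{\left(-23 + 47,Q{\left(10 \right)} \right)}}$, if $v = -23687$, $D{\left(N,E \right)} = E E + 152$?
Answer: $i \sqrt{23435} \approx 153.08 i$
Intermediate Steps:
$D{\left(N,E \right)} = 152 + E^{2}$ ($D{\left(N,E \right)} = E^{2} + 152 = 152 + E^{2}$)
$s = -23687$
$\sqrt{s + D{\left(-23 + 47,Q{\left(10 \right)} \right)}} = \sqrt{-23687 + \left(152 + 10^{2}\right)} = \sqrt{-23687 + \left(152 + 100\right)} = \sqrt{-23687 + 252} = \sqrt{-23435} = i \sqrt{23435}$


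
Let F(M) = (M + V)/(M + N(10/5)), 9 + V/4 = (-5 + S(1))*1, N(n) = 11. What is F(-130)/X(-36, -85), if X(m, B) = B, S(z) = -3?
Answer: -198/10115 ≈ -0.019575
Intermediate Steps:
V = -68 (V = -36 + 4*((-5 - 3)*1) = -36 + 4*(-8*1) = -36 + 4*(-8) = -36 - 32 = -68)
F(M) = (-68 + M)/(11 + M) (F(M) = (M - 68)/(M + 11) = (-68 + M)/(11 + M))
F(-130)/X(-36, -85) = ((-68 - 130)/(11 - 130))/(-85) = (-198/(-119))*(-1/85) = -1/119*(-198)*(-1/85) = (198/119)*(-1/85) = -198/10115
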